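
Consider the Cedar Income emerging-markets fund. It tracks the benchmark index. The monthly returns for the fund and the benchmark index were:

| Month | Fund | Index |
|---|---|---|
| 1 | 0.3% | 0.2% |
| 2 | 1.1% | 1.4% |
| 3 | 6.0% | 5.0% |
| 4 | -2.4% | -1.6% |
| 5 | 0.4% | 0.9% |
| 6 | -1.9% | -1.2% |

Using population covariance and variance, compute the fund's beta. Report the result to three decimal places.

r̄p = 0.5833%,  r̄m = 0.7833%
Cov = Σ(rp − r̄p)(rm − r̄m) / 6 = 5.8897
Var(rm) = Σ(rm − r̄m)² / 6 = 4.6881
β = Cov / Var = 5.8897 / 4.6881 = 1.2563

1.256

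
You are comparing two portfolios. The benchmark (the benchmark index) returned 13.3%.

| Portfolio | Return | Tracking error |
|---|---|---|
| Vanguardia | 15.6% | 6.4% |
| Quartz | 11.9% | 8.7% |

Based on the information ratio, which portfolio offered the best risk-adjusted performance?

Vanguardia: IR = (15.6% − 13.3%) / 6.4% = 0.359
Quartz: IR = (11.9% − 13.3%) / 8.7% = -0.161
Highest: Vanguardia (0.359).

Vanguardia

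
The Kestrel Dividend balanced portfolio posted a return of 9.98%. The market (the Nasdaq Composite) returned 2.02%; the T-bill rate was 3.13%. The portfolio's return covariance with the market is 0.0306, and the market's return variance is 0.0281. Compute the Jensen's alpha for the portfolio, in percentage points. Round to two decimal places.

8.06

β = Cov / Var = 0.0306 / 0.0281 = 1.0890
E[R] = Rf + β(Rm − Rf) = 3.13% + 1.0890 × (2.02% − 3.13%) = 1.9212%
α = Rp − E[R] = 9.98% − 1.9212% = 8.0588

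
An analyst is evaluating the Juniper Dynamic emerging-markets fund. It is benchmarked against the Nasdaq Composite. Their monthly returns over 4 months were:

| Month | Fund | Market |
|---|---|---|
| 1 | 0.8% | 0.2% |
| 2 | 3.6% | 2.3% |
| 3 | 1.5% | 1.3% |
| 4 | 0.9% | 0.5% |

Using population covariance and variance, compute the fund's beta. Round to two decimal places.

1.33

r̄p = 1.7000%,  r̄m = 1.0750%
Cov = Σ(rp − r̄p)(rm − r̄m) / 4 = 0.8825
Var(rm) = Σ(rm − r̄m)² / 4 = 0.6619
β = Cov / Var = 0.8825 / 0.6619 = 1.3333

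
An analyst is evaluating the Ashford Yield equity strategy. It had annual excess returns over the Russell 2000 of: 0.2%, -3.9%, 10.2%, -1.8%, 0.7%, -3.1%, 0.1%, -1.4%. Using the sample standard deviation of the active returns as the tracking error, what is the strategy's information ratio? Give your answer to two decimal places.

r̄ = (0.2 − 3.9 + 10.2 − 1.8 + 0.7 − 3.1 + 0.1 − 1.4) / 8 = 0.1250%
Σ(r − r̄)² = (0.2 − 0.1250)² + (-3.9 − 0.1250)² + … = 134.4750
σ = √[134.4750 / 7] = 4.3830%
IR = r̄ / tracking error = 0.1250 / 4.3830 = 0.0285

0.03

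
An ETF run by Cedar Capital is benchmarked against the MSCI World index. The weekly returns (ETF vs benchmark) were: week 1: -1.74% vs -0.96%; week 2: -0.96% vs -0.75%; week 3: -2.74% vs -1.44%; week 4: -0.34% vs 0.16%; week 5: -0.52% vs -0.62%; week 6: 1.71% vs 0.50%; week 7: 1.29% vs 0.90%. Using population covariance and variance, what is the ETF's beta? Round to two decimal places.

r̄p = -0.4714%,  r̄m = -0.3157%
Cov = Σ(rp − r̄p)(rm − r̄m) / 7 = 1.0826
Var(rm) = Σ(rm − r̄m)² / 7 = 0.6186
β = Cov / Var = 1.0826 / 0.6186 = 1.7501

1.75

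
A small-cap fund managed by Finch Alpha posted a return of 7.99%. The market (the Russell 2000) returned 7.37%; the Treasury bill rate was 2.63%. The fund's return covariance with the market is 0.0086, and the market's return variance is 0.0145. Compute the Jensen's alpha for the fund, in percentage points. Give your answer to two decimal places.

β = Cov / Var = 0.0086 / 0.0145 = 0.5931
E[R] = Rf + β(Rm − Rf) = 2.63% + 0.5931 × (7.37% − 2.63%) = 5.4413%
α = Rp − E[R] = 7.99% − 5.4413% = 2.5487

2.55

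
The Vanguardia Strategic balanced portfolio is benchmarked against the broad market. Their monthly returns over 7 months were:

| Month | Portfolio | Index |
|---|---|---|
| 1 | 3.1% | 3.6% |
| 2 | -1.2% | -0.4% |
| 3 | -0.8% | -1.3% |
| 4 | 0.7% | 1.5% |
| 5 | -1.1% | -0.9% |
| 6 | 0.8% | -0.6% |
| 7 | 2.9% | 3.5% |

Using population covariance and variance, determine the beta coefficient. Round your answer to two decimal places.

r̄p = 0.6286%,  r̄m = 0.7714%
Cov = Σ(rp − r̄p)(rm − r̄m) / 7 = 2.9994
Var(rm) = Σ(rm − r̄m)² / 7 = 3.7592
β = Cov / Var = 2.9994 / 3.7592 = 0.7979

0.80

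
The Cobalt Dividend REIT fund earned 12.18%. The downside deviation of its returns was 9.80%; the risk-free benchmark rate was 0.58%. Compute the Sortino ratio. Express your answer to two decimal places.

Sortino = (Rp − Rf) / σd = (12.18% − 0.58%) / 9.80% = 11.60% / 9.80% = 1.1837

1.18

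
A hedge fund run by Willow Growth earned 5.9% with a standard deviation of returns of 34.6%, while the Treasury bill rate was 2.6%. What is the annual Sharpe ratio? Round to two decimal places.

Sharpe = (Rp − Rf) / σp = (5.9% − 2.6%) / 34.6% = 3.30% / 34.6% = 0.0954

0.10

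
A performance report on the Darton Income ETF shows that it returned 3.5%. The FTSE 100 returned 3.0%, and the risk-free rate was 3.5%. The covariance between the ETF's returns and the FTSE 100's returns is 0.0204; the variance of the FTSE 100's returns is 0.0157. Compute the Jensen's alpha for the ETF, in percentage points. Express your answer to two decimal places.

β = Cov / Var = 0.0204 / 0.0157 = 1.2994
E[R] = Rf + β(Rm − Rf) = 3.5% + 1.2994 × (3.0% − 3.5%) = 2.8503%
α = Rp − E[R] = 3.5% − 2.8503% = 0.6497

0.65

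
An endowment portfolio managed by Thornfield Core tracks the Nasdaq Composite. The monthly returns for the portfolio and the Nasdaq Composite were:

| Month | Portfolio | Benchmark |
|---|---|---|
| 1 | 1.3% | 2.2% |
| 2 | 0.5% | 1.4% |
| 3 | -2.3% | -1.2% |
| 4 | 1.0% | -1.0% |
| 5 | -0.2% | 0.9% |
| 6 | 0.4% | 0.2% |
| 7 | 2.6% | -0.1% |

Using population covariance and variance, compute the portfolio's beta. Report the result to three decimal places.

0.413

r̄p = 0.4714%,  r̄m = 0.3429%
Cov = Σ(rp − r̄p)(rm − r̄m) / 7 = 0.5469
Var(rm) = Σ(rm − r̄m)² / 7 = 1.3253
β = Cov / Var = 0.5469 / 1.3253 = 0.4127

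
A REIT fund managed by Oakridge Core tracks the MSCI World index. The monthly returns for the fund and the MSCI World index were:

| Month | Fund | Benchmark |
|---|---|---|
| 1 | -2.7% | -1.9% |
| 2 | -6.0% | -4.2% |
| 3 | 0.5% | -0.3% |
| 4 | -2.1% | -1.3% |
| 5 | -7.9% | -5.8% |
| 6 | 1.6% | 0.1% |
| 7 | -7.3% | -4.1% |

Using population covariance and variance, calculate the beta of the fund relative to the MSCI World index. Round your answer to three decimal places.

1.650

r̄p = -3.4143%,  r̄m = -2.5000%
Cov = Σ(rp − r̄p)(rm − r̄m) / 7 = 7.0100
Var(rm) = Σ(rm − r̄m)² / 7 = 4.2486
β = Cov / Var = 7.0100 / 4.2486 = 1.6500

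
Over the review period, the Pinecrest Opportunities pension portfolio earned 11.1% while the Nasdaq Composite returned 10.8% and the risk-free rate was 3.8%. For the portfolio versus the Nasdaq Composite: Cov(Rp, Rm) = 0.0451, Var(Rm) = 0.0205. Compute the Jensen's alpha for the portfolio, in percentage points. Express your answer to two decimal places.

-8.10

β = Cov / Var = 0.0451 / 0.0205 = 2.2000
E[R] = Rf + β(Rm − Rf) = 3.8% + 2.2000 × (10.8% − 3.8%) = 19.2000%
α = Rp − E[R] = 11.1% − 19.2000% = -8.1000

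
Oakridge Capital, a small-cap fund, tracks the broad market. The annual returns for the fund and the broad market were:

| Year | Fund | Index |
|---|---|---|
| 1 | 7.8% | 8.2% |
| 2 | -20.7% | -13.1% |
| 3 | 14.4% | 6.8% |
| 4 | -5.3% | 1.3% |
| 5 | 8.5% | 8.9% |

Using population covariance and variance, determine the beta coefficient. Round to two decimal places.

r̄p = 0.9400%,  r̄m = 2.4200%
Cov = Σ(rp − r̄p)(rm − r̄m) / 5 = 98.0872
Var(rm) = Σ(rm − r̄m)² / 5 = 67.3416
β = Cov / Var = 98.0872 / 67.3416 = 1.4566

1.46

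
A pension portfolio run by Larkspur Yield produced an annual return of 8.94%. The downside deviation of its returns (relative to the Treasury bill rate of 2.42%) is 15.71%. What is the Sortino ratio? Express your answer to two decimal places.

Sortino = (Rp − Rf) / σd = (8.94% − 2.42%) / 15.71% = 6.52% / 15.71% = 0.4150

0.42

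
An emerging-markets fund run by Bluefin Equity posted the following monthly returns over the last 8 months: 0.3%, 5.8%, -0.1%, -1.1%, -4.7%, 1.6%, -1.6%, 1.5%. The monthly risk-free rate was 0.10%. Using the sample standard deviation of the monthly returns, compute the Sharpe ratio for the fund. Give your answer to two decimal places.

0.04

r̄ = (0.3 + 5.8 − 0.1 − 1.1 − 4.7 + 1.6 − 1.6 + 1.5) / 8 = 1.70 / 8 = 0.2125%
Sample σ = √[Σ(r − r̄)² / 7] = √[64.0488 / 7] = √9.1498 = 3.0249%
Sharpe = (r̄ − rf) / σ = (0.2125 − 0.1) / 3.0249 = 0.1125 / 3.0249 = 0.0372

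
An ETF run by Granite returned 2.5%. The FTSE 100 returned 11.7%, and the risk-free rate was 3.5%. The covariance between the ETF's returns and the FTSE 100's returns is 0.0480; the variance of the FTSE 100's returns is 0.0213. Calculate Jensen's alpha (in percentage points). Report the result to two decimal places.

β = Cov / Var = 0.0480 / 0.0213 = 2.2535
E[R] = Rf + β(Rm − Rf) = 3.5% + 2.2535 × (11.7% − 3.5%) = 21.9787%
α = Rp − E[R] = 2.5% − 21.9787% = -19.4787

-19.48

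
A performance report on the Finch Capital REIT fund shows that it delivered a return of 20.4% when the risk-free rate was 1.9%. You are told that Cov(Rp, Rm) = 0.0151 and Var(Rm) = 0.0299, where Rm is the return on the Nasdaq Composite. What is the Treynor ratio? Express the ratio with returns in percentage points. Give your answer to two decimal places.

β = Cov / Var = 0.0151 / 0.0299 = 0.5050
Treynor = (Rp − Rf) / β = (20.4% − 1.9%) / 0.5050 = 18.50 / 0.5050 = 36.6337

36.63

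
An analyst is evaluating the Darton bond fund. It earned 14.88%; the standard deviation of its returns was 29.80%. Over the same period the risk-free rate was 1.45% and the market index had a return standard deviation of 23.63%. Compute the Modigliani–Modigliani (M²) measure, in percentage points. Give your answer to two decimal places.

Sharpe = (Rp − Rf) / σp = (14.88% − 1.45%) / 29.80% = 0.4507
M² = Rf + Sharpe × σm = 1.45% + 0.4507 × 23.63% = 12.1000%

12.10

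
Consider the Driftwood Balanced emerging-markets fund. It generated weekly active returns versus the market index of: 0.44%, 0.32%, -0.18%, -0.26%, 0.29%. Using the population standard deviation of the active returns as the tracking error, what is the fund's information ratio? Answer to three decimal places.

r̄ = (0.44 + 0.32 − 0.18 − 0.26 + 0.29) / 5 = 0.610 / 5 = 0.1220%
Population std dev = √[0.4057 / 5] = 0.2849%
IR = r̄ / tracking error = 0.1220 / 0.2849 = 0.4282

0.428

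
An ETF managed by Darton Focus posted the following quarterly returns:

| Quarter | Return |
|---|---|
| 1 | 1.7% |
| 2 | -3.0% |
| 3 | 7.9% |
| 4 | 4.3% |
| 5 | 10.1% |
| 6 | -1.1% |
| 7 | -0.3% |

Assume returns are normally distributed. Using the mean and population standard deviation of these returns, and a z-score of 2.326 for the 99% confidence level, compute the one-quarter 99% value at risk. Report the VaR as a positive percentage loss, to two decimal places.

Mean return μ = 19.60 / 7 = 2.8000%
Population std dev = √[141.2200 / 7] = 4.4916%
VaR = −(μ − z·σ) = −(2.8000 − 2.326 × 4.4916) = −(-7.6475) = 7.6475%

7.65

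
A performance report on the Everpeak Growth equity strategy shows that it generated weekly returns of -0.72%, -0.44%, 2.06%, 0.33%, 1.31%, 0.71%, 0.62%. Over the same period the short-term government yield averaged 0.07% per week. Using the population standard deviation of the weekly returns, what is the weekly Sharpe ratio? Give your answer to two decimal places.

0.54

μ = (-0.72 − 0.44 + 2.06 + 0.33 + 1.31 + 0.71 + 0.62) / 7 = 0.5529%
Population σ = √[Σ(r − μ)² / 7] = √[5.5295 / 7] = √0.7899 = 0.8888%
Sharpe = (μ − rf) / σ = (0.5529 − 0.07) / 0.8888 = 0.4829 / 0.8888 = 0.5433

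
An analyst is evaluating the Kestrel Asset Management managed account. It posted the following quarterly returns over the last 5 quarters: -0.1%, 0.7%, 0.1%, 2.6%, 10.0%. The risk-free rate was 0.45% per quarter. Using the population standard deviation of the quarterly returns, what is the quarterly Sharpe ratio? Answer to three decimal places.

r̄ = (-0.1 + 0.7 + 0.1 + 2.6 + 10) / 5 = 2.6600%
Σ(r − r̄)² = 71.8920; population σ = √(71.8920/5) = 3.7919%
Sharpe = (r̄ − rf) / σ = (2.6600 − 0.45) / 3.7919 = 2.2100 / 3.7919 = 0.5828

0.583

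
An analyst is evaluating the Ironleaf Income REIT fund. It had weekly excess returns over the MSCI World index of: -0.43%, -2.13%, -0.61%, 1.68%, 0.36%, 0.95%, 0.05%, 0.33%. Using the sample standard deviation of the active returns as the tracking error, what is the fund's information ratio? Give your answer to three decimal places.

r̄ = (-0.43 − 2.13 − 0.61 + 1.68 + 0.36 + 0.95 + 0.05 + 0.33) / 8 = 0.200 / 8 = 0.0250%
Sample σ = √[Σ(r − r̄)² / 7] = √[9.0548 / 7] = √1.2935 = 1.1373%
IR = r̄ / tracking error = 0.0250 / 1.1373 = 0.0220

0.022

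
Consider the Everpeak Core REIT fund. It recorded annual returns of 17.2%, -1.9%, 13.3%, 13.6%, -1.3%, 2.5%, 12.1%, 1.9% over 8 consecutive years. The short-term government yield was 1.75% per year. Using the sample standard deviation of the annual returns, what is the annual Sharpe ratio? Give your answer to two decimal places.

0.71

r̄ = (17.2 − 1.9 + 13.3 + 13.6 − 1.3 + 2.5 + 12.1 + 1.9) / 8 = 7.1750%
Σ(r − r̄)² = (17.2 − 7.1750)² + (-1.9 − 7.1750)² + (13.3 − 7.1750)² + … = 407.4150
σ = √[407.4150 / 7] = 7.6290%
Sharpe = (r̄ − rf) / σ = (7.1750 − 1.75) / 7.6290 = 5.4250 / 7.6290 = 0.7111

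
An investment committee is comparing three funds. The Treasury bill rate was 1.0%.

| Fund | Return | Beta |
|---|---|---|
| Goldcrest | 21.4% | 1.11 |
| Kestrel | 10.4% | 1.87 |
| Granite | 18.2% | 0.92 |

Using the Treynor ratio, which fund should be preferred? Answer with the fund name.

Goldcrest: Treynor = (21.4% − 1.0%) / 1.11 = 18.378
Kestrel: Treynor = (10.4% − 1.0%) / 1.87 = 5.027
Granite: Treynor = (18.2% − 1.0%) / 0.92 = 18.696
Highest: Granite (18.696).

Granite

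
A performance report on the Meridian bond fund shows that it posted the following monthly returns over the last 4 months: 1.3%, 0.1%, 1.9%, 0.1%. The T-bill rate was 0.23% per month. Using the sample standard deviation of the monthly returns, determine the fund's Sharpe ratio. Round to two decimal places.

0.69

r̄ = (1.3 + 0.1 + 1.9 + 0.1) / 4 = 3.40 / 4 = 0.8500%
Sample σ = √[Σ(r − r̄)² / 3] = √[2.4300 / 3] = √0.8100 = 0.9000%
Sharpe = (r̄ − rf) / σ = (0.8500 − 0.23) / 0.9000 = 0.6200 / 0.9000 = 0.6889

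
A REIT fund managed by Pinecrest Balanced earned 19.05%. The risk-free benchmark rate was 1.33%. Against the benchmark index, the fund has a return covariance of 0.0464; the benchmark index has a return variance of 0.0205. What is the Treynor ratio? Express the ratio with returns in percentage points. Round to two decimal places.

7.83

β = Cov / Var = 0.0464 / 0.0205 = 2.2634
Treynor = (Rp − Rf) / β = (19.05% − 1.33%) / 2.2634 = 17.72 / 2.2634 = 7.8289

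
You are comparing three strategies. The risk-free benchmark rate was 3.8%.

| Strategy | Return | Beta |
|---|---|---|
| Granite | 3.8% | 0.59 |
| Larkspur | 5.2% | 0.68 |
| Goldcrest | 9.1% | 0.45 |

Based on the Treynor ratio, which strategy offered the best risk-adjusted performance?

Goldcrest

Granite: Treynor = (3.8% − 3.8%) / 0.59 = 0.000
Larkspur: Treynor = (5.2% − 3.8%) / 0.68 = 2.059
Goldcrest: Treynor = (9.1% − 3.8%) / 0.45 = 11.778
Highest: Goldcrest (11.778).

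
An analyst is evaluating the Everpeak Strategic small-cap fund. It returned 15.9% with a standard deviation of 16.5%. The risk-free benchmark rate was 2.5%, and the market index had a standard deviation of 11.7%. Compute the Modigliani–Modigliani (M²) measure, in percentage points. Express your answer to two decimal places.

Sharpe = (Rp − Rf) / σp = (15.9% − 2.5%) / 16.5% = 0.8121
M² = Rf + Sharpe × σm = 2.5% + 0.8121 × 11.7% = 12.0016%

12.00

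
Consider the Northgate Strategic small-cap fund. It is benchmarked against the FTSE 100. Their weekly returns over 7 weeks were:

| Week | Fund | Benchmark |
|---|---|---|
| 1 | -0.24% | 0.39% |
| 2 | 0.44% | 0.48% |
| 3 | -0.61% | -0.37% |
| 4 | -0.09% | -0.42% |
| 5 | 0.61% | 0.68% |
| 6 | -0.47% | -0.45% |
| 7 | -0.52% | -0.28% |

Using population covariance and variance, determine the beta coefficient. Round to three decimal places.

r̄p = -0.1257%,  r̄m = 0.0043%
Cov = Σ(rp − r̄p)(rm − r̄m) / 7 = 0.1653
Var(rm) = Σ(rm − r̄m)² / 7 = 0.2056
β = Cov / Var = 0.1653 / 0.2056 = 0.8040

0.804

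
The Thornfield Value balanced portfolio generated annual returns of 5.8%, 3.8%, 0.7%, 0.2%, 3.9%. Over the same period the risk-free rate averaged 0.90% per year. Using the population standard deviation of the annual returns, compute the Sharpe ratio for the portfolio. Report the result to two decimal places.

0.94

Mean return μ = 14.40 / 5 = 2.8800%
Σ(r − μ)² = 22.3480; population σ = √(22.3480/5) = 2.1141%
Sharpe = (μ − rf) / σ = (2.8800 − 0.9) / 2.1141 = 1.9800 / 2.1141 = 0.9366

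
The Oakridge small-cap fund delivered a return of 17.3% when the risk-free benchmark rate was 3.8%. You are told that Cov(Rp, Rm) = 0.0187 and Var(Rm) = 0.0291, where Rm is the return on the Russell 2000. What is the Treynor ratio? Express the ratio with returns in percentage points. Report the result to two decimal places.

21.01

β = Cov / Var = 0.0187 / 0.0291 = 0.6426
Treynor = (Rp − Rf) / β = (17.3% − 3.8%) / 0.6426 = 13.50 / 0.6426 = 21.0084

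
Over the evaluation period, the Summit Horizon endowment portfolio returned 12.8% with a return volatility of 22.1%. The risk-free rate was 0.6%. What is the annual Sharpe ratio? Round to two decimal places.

0.55

Sharpe = (Rp − Rf) / σp = (12.8% − 0.6%) / 22.1% = 12.20% / 22.1% = 0.5520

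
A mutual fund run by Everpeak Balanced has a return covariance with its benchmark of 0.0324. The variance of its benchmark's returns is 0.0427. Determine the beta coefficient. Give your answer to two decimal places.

β = Cov(Rp, Rm) / Var(Rm) = 0.0324 / 0.0427 = 0.7588

0.76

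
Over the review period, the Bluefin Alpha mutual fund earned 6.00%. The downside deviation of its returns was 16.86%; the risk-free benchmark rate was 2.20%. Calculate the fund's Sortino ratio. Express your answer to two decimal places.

Sortino = (Rp − Rf) / σd = (6.00% − 2.20%) / 16.86% = 3.80% / 16.86% = 0.2254

0.23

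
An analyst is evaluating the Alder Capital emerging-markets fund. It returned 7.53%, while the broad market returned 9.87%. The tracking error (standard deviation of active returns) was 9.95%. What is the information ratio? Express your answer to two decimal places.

IR = (Rp − Rb) / TE = (7.53% − 9.87%) / 9.95% = -2.34% / 9.95% = -0.2352

-0.24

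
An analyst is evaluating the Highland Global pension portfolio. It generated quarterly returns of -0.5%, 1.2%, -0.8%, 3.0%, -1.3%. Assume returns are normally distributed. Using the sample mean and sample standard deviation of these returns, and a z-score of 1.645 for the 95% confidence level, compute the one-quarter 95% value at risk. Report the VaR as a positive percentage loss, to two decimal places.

r̄ = (-0.5 + 1.2 − 0.8 + 3 − 1.3) / 5 = 1.60 / 5 = 0.3200%
Σ(r − r̄)² = (-0.5 − 0.3200)² + (1.2 − 0.3200)² + … = 12.5080
sample σ = √(12.5080 / 4) = √3.1270 = 1.7683%
VaR = −(r̄ − z·σ) = −(0.3200 − 1.645 × 1.7683) = −(-2.5889) = 2.5889%

2.59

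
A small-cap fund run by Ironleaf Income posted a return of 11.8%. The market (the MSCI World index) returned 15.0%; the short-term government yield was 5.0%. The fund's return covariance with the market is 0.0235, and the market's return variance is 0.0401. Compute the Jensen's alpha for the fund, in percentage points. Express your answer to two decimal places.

β = Cov / Var = 0.0235 / 0.0401 = 0.5860
E[R] = Rf + β(Rm − Rf) = 5.0% + 0.5860 × (15.0% − 5.0%) = 10.8600%
α = Rp − E[R] = 11.8% − 10.8600% = 0.9400

0.94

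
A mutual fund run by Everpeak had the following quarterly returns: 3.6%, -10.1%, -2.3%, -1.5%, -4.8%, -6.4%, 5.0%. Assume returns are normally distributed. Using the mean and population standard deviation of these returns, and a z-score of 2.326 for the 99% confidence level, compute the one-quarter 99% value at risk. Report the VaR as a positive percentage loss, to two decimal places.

μ = (3.6 − 10.1 − 2.3 − 1.5 − 4.8 − 6.4 + 5) / 7 = -16.50 / 7 = -2.3571%
Σ(r − μ)² = 172.6171; population σ = √(172.6171/7) = 4.9658%
VaR = −(μ − z·σ) = −(-2.3571 − 2.326 × 4.9658) = −(-13.9076) = 13.9076%

13.91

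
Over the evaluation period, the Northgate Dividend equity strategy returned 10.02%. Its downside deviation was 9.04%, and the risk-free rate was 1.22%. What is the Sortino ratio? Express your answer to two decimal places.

Sortino = (Rp − Rf) / σd = (10.02% − 1.22%) / 9.04% = 8.80% / 9.04% = 0.9735

0.97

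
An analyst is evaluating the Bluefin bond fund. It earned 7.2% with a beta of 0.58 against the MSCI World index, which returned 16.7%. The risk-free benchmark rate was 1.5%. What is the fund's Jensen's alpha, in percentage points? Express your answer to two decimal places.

CAPM expected return = Rf + β(Rm − Rf) = 1.5% + 0.58 × (16.7% − 1.5%) = 1.5 + 0.58 × 15.20 = 10.3160%
Jensen's α = Rp − E[R] = 7.2% − 10.3160% = -3.1160

-3.12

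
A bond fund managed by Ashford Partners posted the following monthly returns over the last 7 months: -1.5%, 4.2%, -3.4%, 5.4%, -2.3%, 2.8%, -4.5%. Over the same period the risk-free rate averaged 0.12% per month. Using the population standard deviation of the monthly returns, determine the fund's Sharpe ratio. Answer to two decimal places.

Mean return μ = 0.70 / 7 = 0.1000%
Population std dev = √[93.9200 / 7] = 3.6629%
Sharpe = (μ − rf) / σ = (0.1000 − 0.12) / 3.6629 = -0.0200 / 3.6629 = -0.0055

-0.01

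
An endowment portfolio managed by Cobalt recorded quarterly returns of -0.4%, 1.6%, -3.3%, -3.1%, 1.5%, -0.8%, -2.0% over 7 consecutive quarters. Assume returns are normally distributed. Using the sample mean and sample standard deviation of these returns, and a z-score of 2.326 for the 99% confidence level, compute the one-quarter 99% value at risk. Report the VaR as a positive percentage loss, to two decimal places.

5.59

μ = (-0.4 + 1.6 − 3.3 − 3.1 + 1.5 − 0.8 − 2) / 7 = -6.50 / 7 = -0.9286%
Σ(r − μ)² = 24.0743; sample σ = √(24.0743/6) = 2.0031%
VaR = −(μ − z·σ) = −(-0.9286 − 2.326 × 2.0031) = −(-5.5878) = 5.5878%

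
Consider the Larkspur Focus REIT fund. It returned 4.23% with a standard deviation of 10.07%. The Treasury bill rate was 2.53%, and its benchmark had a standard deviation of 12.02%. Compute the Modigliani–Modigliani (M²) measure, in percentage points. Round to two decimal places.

Sharpe = (Rp − Rf) / σp = (4.23% − 2.53%) / 10.07% = 0.1688
M² = Rf + Sharpe × σm = 2.53% + 0.1688 × 12.02% = 4.5590%

4.56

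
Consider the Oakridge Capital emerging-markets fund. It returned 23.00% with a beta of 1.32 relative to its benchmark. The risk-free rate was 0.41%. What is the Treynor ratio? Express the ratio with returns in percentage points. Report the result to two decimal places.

Treynor = (Rp − Rf) / β = (23.00% − 0.41%) / 1.32 = 22.59 / 1.32 = 17.1136

17.11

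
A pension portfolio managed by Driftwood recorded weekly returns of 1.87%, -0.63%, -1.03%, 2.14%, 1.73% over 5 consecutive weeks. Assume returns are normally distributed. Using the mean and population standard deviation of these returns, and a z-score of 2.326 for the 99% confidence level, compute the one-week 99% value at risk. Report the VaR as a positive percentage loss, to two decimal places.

2.34

r̄ = (1.87 − 0.63 − 1.03 + 2.14 + 1.73) / 5 = 4.080 / 5 = 0.8160%
Population std dev = √[9.1979 / 5] = 1.3563%
VaR = −(r̄ − z·σ) = −(0.8160 − 2.326 × 1.3563) = −(-2.3388) = 2.3388%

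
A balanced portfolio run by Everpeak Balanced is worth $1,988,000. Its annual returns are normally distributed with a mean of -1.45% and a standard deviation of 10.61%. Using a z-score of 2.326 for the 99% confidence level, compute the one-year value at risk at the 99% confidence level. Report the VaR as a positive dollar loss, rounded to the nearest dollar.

Return at the 99% tail: μ − z·σ = -1.45% − 2.326 × 10.61% = -1.45 − 24.67886 = -26.12886%
VaR = −(-26.12886%) × $1,988,000 = 26.12886% × $1,988,000 = $519,442

$519,442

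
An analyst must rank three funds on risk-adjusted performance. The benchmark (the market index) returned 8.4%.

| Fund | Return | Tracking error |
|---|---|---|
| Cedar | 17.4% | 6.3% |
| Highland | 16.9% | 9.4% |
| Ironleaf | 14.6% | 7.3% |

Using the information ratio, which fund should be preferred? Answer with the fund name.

Cedar: IR = (17.4% − 8.4%) / 6.3% = 1.429
Highland: IR = (16.9% − 8.4%) / 9.4% = 0.904
Ironleaf: IR = (14.6% − 8.4%) / 7.3% = 0.849
Highest: Cedar (1.429).

Cedar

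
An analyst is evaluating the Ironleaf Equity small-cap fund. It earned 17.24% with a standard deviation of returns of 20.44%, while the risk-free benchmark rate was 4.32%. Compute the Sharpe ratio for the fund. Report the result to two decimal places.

0.63

Sharpe = (Rp − Rf) / σp = (17.24% − 4.32%) / 20.44% = 12.92% / 20.44% = 0.6321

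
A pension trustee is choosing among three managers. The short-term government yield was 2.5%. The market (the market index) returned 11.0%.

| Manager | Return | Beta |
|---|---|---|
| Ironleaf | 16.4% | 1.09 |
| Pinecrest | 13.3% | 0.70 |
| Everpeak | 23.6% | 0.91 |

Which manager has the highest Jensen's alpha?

Ironleaf: α = 16.4% − [2.5% + 1.09 × (11.0% − 2.5%)] = 4.635
Pinecrest: α = 13.3% − [2.5% + 0.70 × (11.0% − 2.5%)] = 4.850
Everpeak: α = 23.6% − [2.5% + 0.91 × (11.0% − 2.5%)] = 13.365
Highest: Everpeak (13.365).

Everpeak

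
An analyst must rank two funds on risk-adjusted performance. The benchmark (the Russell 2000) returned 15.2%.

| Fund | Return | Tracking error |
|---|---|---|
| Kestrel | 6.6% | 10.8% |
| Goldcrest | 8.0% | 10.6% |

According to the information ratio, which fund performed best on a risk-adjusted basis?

Kestrel: IR = (6.6% − 15.2%) / 10.8% = -0.796
Goldcrest: IR = (8.0% − 15.2%) / 10.6% = -0.679
Highest: Goldcrest (-0.679).

Goldcrest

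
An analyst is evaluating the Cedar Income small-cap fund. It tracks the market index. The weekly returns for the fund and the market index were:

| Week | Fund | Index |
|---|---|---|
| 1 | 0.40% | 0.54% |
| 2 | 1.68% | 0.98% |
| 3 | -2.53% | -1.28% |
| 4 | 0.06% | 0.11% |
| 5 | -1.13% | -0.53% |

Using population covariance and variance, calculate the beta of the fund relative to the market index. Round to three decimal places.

1.779

r̄p = -0.3040%,  r̄m = -0.0360%
Cov = Σ(rp − r̄p)(rm − r̄m) / 5 = 1.1303
Var(rm) = Σ(rm − r̄m)² / 5 = 0.6354
β = Cov / Var = 1.1303 / 0.6354 = 1.7789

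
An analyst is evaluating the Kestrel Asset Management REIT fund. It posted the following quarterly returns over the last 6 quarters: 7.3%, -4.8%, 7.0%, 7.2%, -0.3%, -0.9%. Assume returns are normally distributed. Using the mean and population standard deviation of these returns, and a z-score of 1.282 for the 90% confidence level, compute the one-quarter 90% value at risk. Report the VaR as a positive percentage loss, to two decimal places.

r̄ = (7.3 − 4.8 + 7 + 7.2 − 0.3 − 0.9) / 6 = 15.50 / 6 = 2.5833%
Σ(r − r̄)² = (7.3 − 2.5833)² + (-4.8 − 2.5833)² + (7 − 2.5833)² + … = 138.0283
population σ = √(138.0283 / 6) = √23.0047 = 4.7963%
VaR = −(r̄ − z·σ) = −(2.5833 − 1.282 × 4.7963) = −(-3.5656) = 3.5656%

3.57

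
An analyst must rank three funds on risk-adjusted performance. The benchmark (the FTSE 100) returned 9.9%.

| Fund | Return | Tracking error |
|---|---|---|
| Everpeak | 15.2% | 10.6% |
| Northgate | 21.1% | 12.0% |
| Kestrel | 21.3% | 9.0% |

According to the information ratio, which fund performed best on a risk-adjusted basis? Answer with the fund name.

Everpeak: IR = (15.2% − 9.9%) / 10.6% = 0.500
Northgate: IR = (21.1% − 9.9%) / 12.0% = 0.933
Kestrel: IR = (21.3% − 9.9%) / 9.0% = 1.267
Highest: Kestrel (1.267).

Kestrel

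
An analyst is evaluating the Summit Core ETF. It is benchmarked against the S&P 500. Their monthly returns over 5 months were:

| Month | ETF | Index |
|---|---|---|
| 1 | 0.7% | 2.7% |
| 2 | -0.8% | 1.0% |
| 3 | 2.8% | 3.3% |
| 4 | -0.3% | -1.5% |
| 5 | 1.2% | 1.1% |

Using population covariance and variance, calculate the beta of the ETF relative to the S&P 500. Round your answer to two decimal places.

0.53

r̄p = 0.7200%,  r̄m = 1.3200%
Cov = Σ(rp − r̄p)(rm − r̄m) / 5 = 1.4696
Var(rm) = Σ(rm − r̄m)² / 5 = 2.7856
β = Cov / Var = 1.4696 / 2.7856 = 0.5276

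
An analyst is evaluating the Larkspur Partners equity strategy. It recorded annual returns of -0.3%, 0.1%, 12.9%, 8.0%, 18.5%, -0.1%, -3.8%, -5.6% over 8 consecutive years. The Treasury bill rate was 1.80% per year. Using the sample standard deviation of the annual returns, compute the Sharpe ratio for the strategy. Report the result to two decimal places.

r̄ = (-0.3 + 0.1 + 12.9 + 8 + 18.5 − 0.1 − 3.8 − 5.6) / 8 = 3.7125%
Σ(r − r̄)² = (-0.3 − 3.7125)² + (0.1 − 3.7125)² + (12.9 − 3.7125)² + … = 508.3088
sample σ = √(508.3088 / 7) = √72.6155 = 8.5215%
Sharpe = (r̄ − rf) / σ = (3.7125 − 1.8) / 8.5215 = 1.9125 / 8.5215 = 0.2244

0.22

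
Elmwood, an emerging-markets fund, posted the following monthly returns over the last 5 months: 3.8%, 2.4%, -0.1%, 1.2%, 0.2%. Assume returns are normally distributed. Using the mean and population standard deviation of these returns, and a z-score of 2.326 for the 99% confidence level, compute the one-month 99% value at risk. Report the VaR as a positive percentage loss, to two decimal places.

1.86

μ = (3.8 + 2.4 − 0.1 + 1.2 + 0.2) / 5 = 7.50 / 5 = 1.5000%
Population std dev = √[10.4400 / 5] = 1.4450%
VaR = −(μ − z·σ) = −(1.5000 − 2.326 × 1.4450) = −(-1.8611) = 1.8611%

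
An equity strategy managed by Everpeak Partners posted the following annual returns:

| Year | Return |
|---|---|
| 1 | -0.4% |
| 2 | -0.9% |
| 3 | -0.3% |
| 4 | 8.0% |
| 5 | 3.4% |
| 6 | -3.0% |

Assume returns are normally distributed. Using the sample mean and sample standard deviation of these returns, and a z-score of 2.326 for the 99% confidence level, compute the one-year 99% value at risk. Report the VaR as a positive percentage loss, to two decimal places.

r̄ = (-0.4 − 0.9 − 0.3 + 8 + 3.4 − 3) / 6 = 6.80 / 6 = 1.1333%
Σ(r − r̄)² = (-0.4 − 1.1333)² + (-0.9 − 1.1333)² + … = 77.9133
σ = √[77.9133 / 5] = 3.9475%
VaR = −(r̄ − z·σ) = −(1.1333 − 2.326 × 3.9475) = −(-8.0486) = 8.0486%

8.05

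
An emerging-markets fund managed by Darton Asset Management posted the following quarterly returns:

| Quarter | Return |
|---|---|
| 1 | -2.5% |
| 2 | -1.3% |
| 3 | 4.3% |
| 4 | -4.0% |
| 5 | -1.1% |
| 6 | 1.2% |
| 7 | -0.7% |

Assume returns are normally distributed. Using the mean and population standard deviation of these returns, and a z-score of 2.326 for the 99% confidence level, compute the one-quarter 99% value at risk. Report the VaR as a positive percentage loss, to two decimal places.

μ = (-2.5 − 1.3 + 4.3 − 4 − 1.1 + 1.2 − 0.7) / 7 = -4.10 / 7 = -0.5857%
Population σ = √[Σ(r − μ)² / 7] = √[43.1686 / 7] = √6.1669 = 2.4833%
VaR = −(μ − z·σ) = −(-0.5857 − 2.326 × 2.4833) = −(-6.3619) = 6.3619%

6.36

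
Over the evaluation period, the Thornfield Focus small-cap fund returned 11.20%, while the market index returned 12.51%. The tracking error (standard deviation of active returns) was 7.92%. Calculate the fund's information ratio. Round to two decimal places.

-0.17

IR = (Rp − Rb) / TE = (11.20% − 12.51%) / 7.92% = -1.31% / 7.92% = -0.1654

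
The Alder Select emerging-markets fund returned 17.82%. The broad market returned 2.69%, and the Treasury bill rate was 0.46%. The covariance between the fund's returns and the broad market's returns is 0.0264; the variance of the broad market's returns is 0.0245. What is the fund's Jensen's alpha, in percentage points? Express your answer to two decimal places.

14.96

β = Cov / Var = 0.0264 / 0.0245 = 1.0776
E[R] = Rf + β(Rm − Rf) = 0.46% + 1.0776 × (2.69% − 0.46%) = 2.8630%
α = Rp − E[R] = 17.82% − 2.8630% = 14.9570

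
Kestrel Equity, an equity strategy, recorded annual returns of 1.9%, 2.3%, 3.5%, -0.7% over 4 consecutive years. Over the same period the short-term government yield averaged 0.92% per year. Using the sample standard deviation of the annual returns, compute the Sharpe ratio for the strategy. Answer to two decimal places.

r̄ = (1.9 + 2.3 + 3.5 − 0.7) / 4 = 7.00 / 4 = 1.7500%
Sample std dev = √[9.3900 / 3] = 1.7692%
Sharpe = (r̄ − rf) / σ = (1.7500 − 0.92) / 1.7692 = 0.8300 / 1.7692 = 0.4691

0.47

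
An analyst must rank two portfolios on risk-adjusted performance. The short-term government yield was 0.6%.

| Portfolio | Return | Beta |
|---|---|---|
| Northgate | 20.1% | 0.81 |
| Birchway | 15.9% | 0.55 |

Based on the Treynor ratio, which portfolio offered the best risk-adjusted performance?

Northgate: Treynor = (20.1% − 0.6%) / 0.81 = 24.074
Birchway: Treynor = (15.9% − 0.6%) / 0.55 = 27.818
Highest: Birchway (27.818).

Birchway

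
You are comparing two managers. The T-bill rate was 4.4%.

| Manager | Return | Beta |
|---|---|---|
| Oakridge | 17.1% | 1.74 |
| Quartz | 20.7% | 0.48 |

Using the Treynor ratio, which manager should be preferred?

Quartz

Oakridge: Treynor = (17.1% − 4.4%) / 1.74 = 7.299
Quartz: Treynor = (20.7% − 4.4%) / 0.48 = 33.958
Highest: Quartz (33.958).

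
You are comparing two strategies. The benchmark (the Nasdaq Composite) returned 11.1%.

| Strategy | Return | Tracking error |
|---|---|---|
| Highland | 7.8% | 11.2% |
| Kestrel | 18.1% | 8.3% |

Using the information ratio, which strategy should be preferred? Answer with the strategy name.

Highland: IR = (7.8% − 11.1%) / 11.2% = -0.295
Kestrel: IR = (18.1% − 11.1%) / 8.3% = 0.843
Highest: Kestrel (0.843).

Kestrel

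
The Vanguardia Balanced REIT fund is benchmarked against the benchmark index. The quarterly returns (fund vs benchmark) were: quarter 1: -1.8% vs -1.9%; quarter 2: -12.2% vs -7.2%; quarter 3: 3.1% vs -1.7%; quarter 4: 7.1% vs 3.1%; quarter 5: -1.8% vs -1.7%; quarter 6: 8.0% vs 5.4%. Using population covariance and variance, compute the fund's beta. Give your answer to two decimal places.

r̄p = 0.4000%,  r̄m = -0.6667%
Cov = Σ(rp − r̄p)(rm − r̄m) / 6 = 25.9767
Var(rm) = Σ(rm − r̄m)² / 6 = 16.2222
β = Cov / Var = 25.9767 / 16.2222 = 1.6013

1.60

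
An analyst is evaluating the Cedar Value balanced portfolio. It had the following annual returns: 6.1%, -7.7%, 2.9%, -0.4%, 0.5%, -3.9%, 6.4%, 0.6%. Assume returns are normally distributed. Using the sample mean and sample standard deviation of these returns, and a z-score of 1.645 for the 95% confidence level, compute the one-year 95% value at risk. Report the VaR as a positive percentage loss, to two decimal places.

Mean return r̄ = 4.50 / 8 = 0.5625%
Σ(r − r̄)² = (6.1 − 0.5625)² + (-7.7 − 0.5625)² + (2.9 − 0.5625)² + … = 159.3188
sample σ = √(159.3188 / 7) = √22.7598 = 4.7707%
VaR = −(r̄ − z·σ) = −(0.5625 − 1.645 × 4.7707) = −(-7.2853) = 7.2853%

7.29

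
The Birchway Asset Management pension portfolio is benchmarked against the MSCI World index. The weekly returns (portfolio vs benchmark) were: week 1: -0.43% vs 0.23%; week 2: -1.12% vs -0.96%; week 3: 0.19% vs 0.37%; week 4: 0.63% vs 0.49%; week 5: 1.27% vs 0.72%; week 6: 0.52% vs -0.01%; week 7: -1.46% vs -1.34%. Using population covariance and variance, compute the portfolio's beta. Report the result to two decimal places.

r̄p = -0.0571%,  r̄m = -0.0714%
Cov = Σ(rp − r̄p)(rm − r̄m) / 7 = 0.5989
Var(rm) = Σ(rm − r̄m)² / 7 = 0.5186
β = Cov / Var = 0.5989 / 0.5186 = 1.1548

1.15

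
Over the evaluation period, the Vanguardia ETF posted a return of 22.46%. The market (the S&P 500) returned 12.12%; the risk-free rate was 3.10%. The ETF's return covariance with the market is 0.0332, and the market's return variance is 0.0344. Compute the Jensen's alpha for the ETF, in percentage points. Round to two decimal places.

10.65

β = Cov / Var = 0.0332 / 0.0344 = 0.9651
E[R] = Rf + β(Rm − Rf) = 3.10% + 0.9651 × (12.12% − 3.10%) = 11.8052%
α = Rp − E[R] = 22.46% − 11.8052% = 10.6548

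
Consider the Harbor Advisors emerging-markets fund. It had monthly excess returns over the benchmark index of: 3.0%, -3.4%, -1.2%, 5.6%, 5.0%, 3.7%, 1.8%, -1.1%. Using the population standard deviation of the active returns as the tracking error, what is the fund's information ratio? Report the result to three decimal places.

0.551

r̄ = (3 − 3.4 − 1.2 + 5.6 + 5 + 3.7 + 1.8 − 1.1) / 8 = 13.40 / 8 = 1.6750%
Population std dev = √[74.0550 / 8] = 3.0425%
IR = r̄ / tracking error = 1.6750 / 3.0425 = 0.5505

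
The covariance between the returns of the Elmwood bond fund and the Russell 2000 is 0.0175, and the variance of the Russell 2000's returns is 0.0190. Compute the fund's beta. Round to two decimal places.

β = Cov(Rp, Rm) / Var(Rm) = 0.0175 / 0.0190 = 0.9211

0.92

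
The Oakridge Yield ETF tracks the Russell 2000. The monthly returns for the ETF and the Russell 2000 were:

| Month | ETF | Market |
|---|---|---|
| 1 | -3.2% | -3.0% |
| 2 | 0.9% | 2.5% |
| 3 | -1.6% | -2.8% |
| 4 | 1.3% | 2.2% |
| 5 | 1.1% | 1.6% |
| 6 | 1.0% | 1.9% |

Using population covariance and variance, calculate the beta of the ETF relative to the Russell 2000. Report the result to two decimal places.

0.70

r̄p = -0.0833%,  r̄m = 0.4000%
Cov = Σ(rp − r̄p)(rm − r̄m) / 6 = 3.8417
Var(rm) = Σ(rm − r̄m)² / 6 = 5.5233
β = Cov / Var = 3.8417 / 5.5233 = 0.6955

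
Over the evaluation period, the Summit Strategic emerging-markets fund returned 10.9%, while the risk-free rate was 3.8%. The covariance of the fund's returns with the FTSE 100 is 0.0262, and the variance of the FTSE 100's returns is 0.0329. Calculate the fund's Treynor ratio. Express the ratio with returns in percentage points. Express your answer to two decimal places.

β = Cov / Var = 0.0262 / 0.0329 = 0.7964
Treynor = (Rp − Rf) / β = (10.9% − 3.8%) / 0.7964 = 7.10 / 0.7964 = 8.9151

8.92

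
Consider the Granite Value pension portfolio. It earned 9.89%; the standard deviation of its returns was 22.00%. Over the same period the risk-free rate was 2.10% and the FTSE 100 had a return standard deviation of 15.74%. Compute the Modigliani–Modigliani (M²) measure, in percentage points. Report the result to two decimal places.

Sharpe = (Rp − Rf) / σp = (9.89% − 2.10%) / 22.00% = 0.3541
M² = Rf + Sharpe × σm = 2.10% + 0.3541 × 15.74% = 7.6735%

7.67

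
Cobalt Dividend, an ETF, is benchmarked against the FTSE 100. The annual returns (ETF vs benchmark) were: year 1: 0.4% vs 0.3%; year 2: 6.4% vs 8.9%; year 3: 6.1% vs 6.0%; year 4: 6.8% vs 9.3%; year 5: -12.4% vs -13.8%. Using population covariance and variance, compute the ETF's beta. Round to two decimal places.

0.85

r̄p = 1.4600%,  r̄m = 2.1400%
Cov = Σ(rp − r̄p)(rm − r̄m) / 5 = 62.4836
Var(rm) = Σ(rm − r̄m)² / 5 = 73.8664
β = Cov / Var = 62.4836 / 73.8664 = 0.8459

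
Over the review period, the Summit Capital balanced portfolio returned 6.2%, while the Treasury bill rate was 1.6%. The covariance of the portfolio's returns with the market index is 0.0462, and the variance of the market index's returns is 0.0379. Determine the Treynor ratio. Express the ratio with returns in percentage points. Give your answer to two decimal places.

β = Cov / Var = 0.0462 / 0.0379 = 1.2190
Treynor = (Rp − Rf) / β = (6.2% − 1.6%) / 1.2190 = 4.60 / 1.2190 = 3.7736

3.77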